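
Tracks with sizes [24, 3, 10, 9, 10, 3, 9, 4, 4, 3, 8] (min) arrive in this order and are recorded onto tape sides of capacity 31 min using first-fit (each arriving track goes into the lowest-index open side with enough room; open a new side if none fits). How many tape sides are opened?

3

  24 → side 1 (new)  [load 24/31]
  3 → side 1  [load 27/31]
  10 → side 2 (new)  [load 10/31]
  9 → side 2  [load 19/31]
  10 → side 2  [load 29/31]
  3 → side 1  [load 30/31]
  9 → side 3 (new)  [load 9/31]
  4 → side 3  [load 13/31]
  4 → side 3  [load 17/31]
  3 → side 3  [load 20/31]
  8 → side 3  [load 28/31]
3 tape sides opened.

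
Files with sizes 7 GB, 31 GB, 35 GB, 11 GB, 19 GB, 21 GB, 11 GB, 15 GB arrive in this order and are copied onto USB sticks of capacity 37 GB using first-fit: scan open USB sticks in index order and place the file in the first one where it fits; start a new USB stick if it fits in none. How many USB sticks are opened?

  7 → USB stick 1 (new)  [load 7/37]
  31 → USB stick 2 (new)  [load 31/37]
  35 → USB stick 3 (new)  [load 35/37]
  11 → USB stick 1  [load 18/37]
  19 → USB stick 1  [load 37/37]
  21 → USB stick 4 (new)  [load 21/37]
  11 → USB stick 4  [load 32/37]
  15 → USB stick 5 (new)  [load 15/37]
5 USB sticks opened.

5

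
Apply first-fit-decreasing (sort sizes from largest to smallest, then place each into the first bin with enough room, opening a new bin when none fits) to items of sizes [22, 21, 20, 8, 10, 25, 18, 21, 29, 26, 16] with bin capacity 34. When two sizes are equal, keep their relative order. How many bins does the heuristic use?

8

Sorted descending: 29, 26, 25, 22, 21, 21, 20, 18, 16, 10, 8.
  29 → bin 1 (new)  [load 29/34]
  26 → bin 2 (new)  [load 26/34]
  25 → bin 3 (new)  [load 25/34]
  22 → bin 4 (new)  [load 22/34]
  21 → bin 5 (new)  [load 21/34]
  21 → bin 6 (new)  [load 21/34]
  20 → bin 7 (new)  [load 20/34]
  18 → bin 8 (new)  [load 18/34]
  16 → bin 8  [load 34/34]
  10 → bin 4  [load 32/34]
  8 → bin 2  [load 34/34]
8 bins opened.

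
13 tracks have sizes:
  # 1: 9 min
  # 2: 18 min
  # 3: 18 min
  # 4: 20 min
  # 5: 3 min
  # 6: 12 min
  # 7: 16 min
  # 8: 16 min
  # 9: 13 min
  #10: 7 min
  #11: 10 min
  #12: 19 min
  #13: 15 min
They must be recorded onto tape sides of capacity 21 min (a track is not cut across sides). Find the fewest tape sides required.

Total = 20 + 19 + 18 + 18 + 16 + 16 + 15 + 13 + 12 + 10 + 9 + 7 + 3 = 176 min.
Lower bound: ⌈176/21⌉ = 9 tape sides.
A packing using 10 tape sides:
  side 1: 20 = 20
  side 2: 19 = 19
  side 3: 18 + 3 = 21
  side 4: 18 = 18
  side 5: 16 = 16
  side 6: 16 = 16
  side 7: 15 = 15
  side 8: 13 + 7 = 20
  side 9: 12 + 9 = 21
  side 10: 10 = 10
No arrangement into 9 tape sides stays within capacity, so 10 is optimal.

10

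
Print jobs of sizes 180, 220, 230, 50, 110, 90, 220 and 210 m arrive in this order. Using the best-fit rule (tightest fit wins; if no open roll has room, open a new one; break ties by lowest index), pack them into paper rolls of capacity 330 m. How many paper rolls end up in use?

  180 → roll 1 (new)  [load 180/330]
  220 → roll 2 (new)  [load 220/330]
  230 → roll 3 (new)  [load 230/330]
  50 → roll 3  [load 280/330]
  110 → roll 2  [load 330/330]
  90 → roll 1  [load 270/330]
  220 → roll 4 (new)  [load 220/330]
  210 → roll 5 (new)  [load 210/330]
5 paper rolls opened.

5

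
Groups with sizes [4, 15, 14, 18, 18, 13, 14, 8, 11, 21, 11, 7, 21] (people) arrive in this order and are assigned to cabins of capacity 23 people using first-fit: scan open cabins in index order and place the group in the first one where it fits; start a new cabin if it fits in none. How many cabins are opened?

9

  4 → cabin 1 (new)  [load 4/23]
  15 → cabin 1  [load 19/23]
  14 → cabin 2 (new)  [load 14/23]
  18 → cabin 3 (new)  [load 18/23]
  18 → cabin 4 (new)  [load 18/23]
  13 → cabin 5 (new)  [load 13/23]
  14 → cabin 6 (new)  [load 14/23]
  8 → cabin 2  [load 22/23]
  11 → cabin 7 (new)  [load 11/23]
  21 → cabin 8 (new)  [load 21/23]
  11 → cabin 7  [load 22/23]
  7 → cabin 5  [load 20/23]
  21 → cabin 9 (new)  [load 21/23]
9 cabins opened.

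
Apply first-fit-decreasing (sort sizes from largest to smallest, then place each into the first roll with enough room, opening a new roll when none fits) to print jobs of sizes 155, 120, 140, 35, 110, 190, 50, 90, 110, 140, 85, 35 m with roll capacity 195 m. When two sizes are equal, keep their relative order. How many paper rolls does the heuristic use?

Sorted descending: 190, 155, 140, 140, 120, 110, 110, 90, 85, 50, 35, 35.
  190 → roll 1 (new)  [load 190/195]
  155 → roll 2 (new)  [load 155/195]
  140 → roll 3 (new)  [load 140/195]
  140 → roll 4 (new)  [load 140/195]
  120 → roll 5 (new)  [load 120/195]
  110 → roll 6 (new)  [load 110/195]
  110 → roll 7 (new)  [load 110/195]
  90 → roll 8 (new)  [load 90/195]
  85 → roll 6  [load 195/195]
  50 → roll 3  [load 190/195]
  35 → roll 2  [load 190/195]
  35 → roll 4  [load 175/195]
8 paper rolls opened.

8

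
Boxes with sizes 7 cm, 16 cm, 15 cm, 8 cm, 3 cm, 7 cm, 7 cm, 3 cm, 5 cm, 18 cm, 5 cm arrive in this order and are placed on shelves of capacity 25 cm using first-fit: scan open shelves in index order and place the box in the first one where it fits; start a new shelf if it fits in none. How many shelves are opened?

4

  7 → shelf 1 (new)  [load 7/25]
  16 → shelf 1  [load 23/25]
  15 → shelf 2 (new)  [load 15/25]
  8 → shelf 2  [load 23/25]
  3 → shelf 3 (new)  [load 3/25]
  7 → shelf 3  [load 10/25]
  7 → shelf 3  [load 17/25]
  3 → shelf 3  [load 20/25]
  5 → shelf 3  [load 25/25]
  18 → shelf 4 (new)  [load 18/25]
  5 → shelf 4  [load 23/25]
4 shelves opened.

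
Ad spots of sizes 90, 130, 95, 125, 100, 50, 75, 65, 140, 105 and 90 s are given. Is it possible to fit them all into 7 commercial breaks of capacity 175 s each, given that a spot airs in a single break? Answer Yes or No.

No

Total = 1065 s; ⌈1065/175⌉ = 7.
8 ad spots each exceed half the capacity and cannot share a break, forcing at least 8 commercial breaks.
At least 8 commercial breaks are required, but only 7 are allowed.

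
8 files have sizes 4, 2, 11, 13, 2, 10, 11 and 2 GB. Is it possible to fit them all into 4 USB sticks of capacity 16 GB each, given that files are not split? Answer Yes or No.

A valid assignment using 4 USB sticks:
  USB stick 1: 13 + 2 = 15
  USB stick 2: 11 + 4 = 15
  USB stick 3: 11 + 2 + 2 = 15
  USB stick 4: 10 = 10
Every load is within 16 GB, so 4 USB sticks suffice.

Yes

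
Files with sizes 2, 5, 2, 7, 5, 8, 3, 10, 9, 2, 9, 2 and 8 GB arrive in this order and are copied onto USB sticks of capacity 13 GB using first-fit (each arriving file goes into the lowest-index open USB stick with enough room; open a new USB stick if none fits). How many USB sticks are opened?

  2 → USB stick 1 (new)  [load 2/13]
  5 → USB stick 1  [load 7/13]
  2 → USB stick 1  [load 9/13]
  7 → USB stick 2 (new)  [load 7/13]
  5 → USB stick 2  [load 12/13]
  8 → USB stick 3 (new)  [load 8/13]
  3 → USB stick 1  [load 12/13]
  10 → USB stick 4 (new)  [load 10/13]
  9 → USB stick 5 (new)  [load 9/13]
  2 → USB stick 3  [load 10/13]
  9 → USB stick 6 (new)  [load 9/13]
  2 → USB stick 3  [load 12/13]
  8 → USB stick 7 (new)  [load 8/13]
7 USB sticks opened.

7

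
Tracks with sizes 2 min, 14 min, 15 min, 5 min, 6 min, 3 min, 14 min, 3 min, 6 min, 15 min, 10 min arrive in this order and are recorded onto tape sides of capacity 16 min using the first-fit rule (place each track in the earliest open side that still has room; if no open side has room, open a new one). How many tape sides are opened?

7

  2 → side 1 (new)  [load 2/16]
  14 → side 1  [load 16/16]
  15 → side 2 (new)  [load 15/16]
  5 → side 3 (new)  [load 5/16]
  6 → side 3  [load 11/16]
  3 → side 3  [load 14/16]
  14 → side 4 (new)  [load 14/16]
  3 → side 5 (new)  [load 3/16]
  6 → side 5  [load 9/16]
  15 → side 6 (new)  [load 15/16]
  10 → side 7 (new)  [load 10/16]
7 tape sides opened.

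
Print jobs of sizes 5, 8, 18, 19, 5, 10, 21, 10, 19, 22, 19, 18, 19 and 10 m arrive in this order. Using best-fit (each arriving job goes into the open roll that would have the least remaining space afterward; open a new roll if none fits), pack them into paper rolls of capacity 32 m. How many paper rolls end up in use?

8

  5 → roll 1 (new)  [load 5/32]
  8 → roll 1  [load 13/32]
  18 → roll 1  [load 31/32]
  19 → roll 2 (new)  [load 19/32]
  5 → roll 2  [load 24/32]
  10 → roll 3 (new)  [load 10/32]
  21 → roll 3  [load 31/32]
  10 → roll 4 (new)  [load 10/32]
  19 → roll 4  [load 29/32]
  22 → roll 5 (new)  [load 22/32]
  19 → roll 6 (new)  [load 19/32]
  18 → roll 7 (new)  [load 18/32]
  19 → roll 8 (new)  [load 19/32]
  10 → roll 5  [load 32/32]
8 paper rolls opened.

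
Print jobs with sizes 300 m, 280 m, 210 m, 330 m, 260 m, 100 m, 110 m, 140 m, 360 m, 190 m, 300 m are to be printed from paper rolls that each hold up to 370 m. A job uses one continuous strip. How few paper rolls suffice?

Total = 360 + 330 + 300 + 300 + 280 + 260 + 210 + 190 + 140 + 110 + 100 = 2580 m.
Lower bound: ⌈2580/370⌉ = 7 paper rolls.
Also, 8 print jobs each exceed 185 m, and no two of those can share a roll, so at least 8 paper rolls are needed.
A packing using 8 paper rolls:
  roll 1: 360 = 360
  roll 2: 330 = 330
  roll 3: 300 = 300
  roll 4: 300 = 300
  roll 5: 280 = 280
  roll 6: 260 + 110 = 370
  roll 7: 210 + 140 = 350
  roll 8: 190 + 100 = 290
This matches the lower bound, so 8 is optimal.

8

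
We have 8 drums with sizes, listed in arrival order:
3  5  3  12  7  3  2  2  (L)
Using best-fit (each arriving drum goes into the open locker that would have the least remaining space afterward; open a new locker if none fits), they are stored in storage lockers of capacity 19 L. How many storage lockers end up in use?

2

  3 → locker 1 (new)  [load 3/19]
  5 → locker 1  [load 8/19]
  3 → locker 1  [load 11/19]
  12 → locker 2 (new)  [load 12/19]
  7 → locker 2  [load 19/19]
  3 → locker 1  [load 14/19]
  2 → locker 1  [load 16/19]
  2 → locker 1  [load 18/19]
2 storage lockers opened.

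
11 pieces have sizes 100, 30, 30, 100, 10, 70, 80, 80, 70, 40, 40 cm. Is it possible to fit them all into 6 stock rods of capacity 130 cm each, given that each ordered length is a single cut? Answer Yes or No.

A valid assignment using 6 stock rods:
  stock rod 1: 100 + 30 = 130
  stock rod 2: 100 + 30 = 130
  stock rod 3: 80 + 40 + 10 = 130
  stock rod 4: 80 + 40 = 120
  stock rod 5: 70 = 70
  stock rod 6: 70 = 70
Every load is within 130 cm, so 6 stock rods suffice.

Yes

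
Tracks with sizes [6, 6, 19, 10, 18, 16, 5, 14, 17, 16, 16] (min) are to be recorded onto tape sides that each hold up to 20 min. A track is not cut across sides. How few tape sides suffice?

9

Total = 19 + 18 + 17 + 16 + 16 + 16 + 14 + 10 + 6 + 6 + 5 = 143 min.
Lower bound: ⌈143/20⌉ = 8 tape sides.
A packing using 9 tape sides:
  side 1: 19 = 19
  side 2: 18 = 18
  side 3: 17 = 17
  side 4: 16 = 16
  side 5: 16 = 16
  side 6: 16 = 16
  side 7: 14 + 6 = 20
  side 8: 10 + 6 = 16
  side 9: 5 = 5
No arrangement into 8 tape sides stays within capacity, so 9 is optimal.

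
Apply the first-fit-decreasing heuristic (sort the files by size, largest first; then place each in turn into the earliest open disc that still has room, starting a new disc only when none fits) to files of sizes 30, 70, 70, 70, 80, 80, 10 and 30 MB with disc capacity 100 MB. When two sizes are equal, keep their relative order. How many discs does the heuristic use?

5

Sorted descending: 80, 80, 70, 70, 70, 30, 30, 10.
  80 → disc 1 (new)  [load 80/100]
  80 → disc 2 (new)  [load 80/100]
  70 → disc 3 (new)  [load 70/100]
  70 → disc 4 (new)  [load 70/100]
  70 → disc 5 (new)  [load 70/100]
  30 → disc 3  [load 100/100]
  30 → disc 4  [load 100/100]
  10 → disc 1  [load 90/100]
5 discs opened.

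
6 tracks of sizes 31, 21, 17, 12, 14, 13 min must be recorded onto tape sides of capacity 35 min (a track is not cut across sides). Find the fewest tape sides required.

Total = 31 + 21 + 17 + 14 + 13 + 12 = 108 min.
Lower bound: ⌈108/35⌉ = 4 tape sides.
A packing using 4 tape sides:
  side 1: 31 = 31
  side 2: 21 + 14 = 35
  side 3: 17 + 13 = 30
  side 4: 12 = 12
This matches the lower bound, so 4 is optimal.

4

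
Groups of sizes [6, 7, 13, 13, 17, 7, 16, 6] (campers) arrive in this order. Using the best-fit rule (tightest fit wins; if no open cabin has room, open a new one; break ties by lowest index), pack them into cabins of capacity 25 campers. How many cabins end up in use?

  6 → cabin 1 (new)  [load 6/25]
  7 → cabin 1  [load 13/25]
  13 → cabin 2 (new)  [load 13/25]
  13 → cabin 3 (new)  [load 13/25]
  17 → cabin 4 (new)  [load 17/25]
  7 → cabin 4  [load 24/25]
  16 → cabin 5 (new)  [load 16/25]
  6 → cabin 5  [load 22/25]
5 cabins opened.

5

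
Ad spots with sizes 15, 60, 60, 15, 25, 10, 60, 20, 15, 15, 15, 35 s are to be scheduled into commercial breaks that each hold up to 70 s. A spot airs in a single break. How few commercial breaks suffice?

6

Total = 60 + 60 + 60 + 35 + 25 + 20 + 15 + 15 + 15 + 15 + 15 + 10 = 345 s.
Lower bound: ⌈345/70⌉ = 5 commercial breaks.
A packing using 6 commercial breaks:
  break 1: 60 + 10 = 70
  break 2: 60 = 60
  break 3: 60 = 60
  break 4: 35 + 25 = 60
  break 5: 20 + 15 + 15 + 15 = 65
  break 6: 15 + 15 = 30
No arrangement into 5 commercial breaks stays within capacity, so 6 is optimal.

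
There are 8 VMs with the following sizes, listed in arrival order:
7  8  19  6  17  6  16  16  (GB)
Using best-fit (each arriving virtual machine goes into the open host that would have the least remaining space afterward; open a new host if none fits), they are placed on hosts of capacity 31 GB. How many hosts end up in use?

4

  7 → host 1 (new)  [load 7/31]
  8 → host 1  [load 15/31]
  19 → host 2 (new)  [load 19/31]
  6 → host 2  [load 25/31]
  17 → host 3 (new)  [load 17/31]
  6 → host 2  [load 31/31]
  16 → host 1  [load 31/31]
  16 → host 4 (new)  [load 16/31]
4 hosts opened.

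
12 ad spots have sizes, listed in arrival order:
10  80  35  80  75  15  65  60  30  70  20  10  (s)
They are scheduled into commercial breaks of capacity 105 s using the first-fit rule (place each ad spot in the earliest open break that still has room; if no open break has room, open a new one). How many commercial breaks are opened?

  10 → break 1 (new)  [load 10/105]
  80 → break 1  [load 90/105]
  35 → break 2 (new)  [load 35/105]
  80 → break 3 (new)  [load 80/105]
  75 → break 4 (new)  [load 75/105]
  15 → break 1  [load 105/105]
  65 → break 2  [load 100/105]
  60 → break 5 (new)  [load 60/105]
  30 → break 4  [load 105/105]
  70 → break 6 (new)  [load 70/105]
  20 → break 3  [load 100/105]
  10 → break 5  [load 70/105]
6 commercial breaks opened.

6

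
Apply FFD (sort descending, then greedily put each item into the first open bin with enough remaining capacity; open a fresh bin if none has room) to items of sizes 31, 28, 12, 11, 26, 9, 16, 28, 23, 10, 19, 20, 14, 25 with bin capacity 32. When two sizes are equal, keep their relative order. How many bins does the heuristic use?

10

Sorted descending: 31, 28, 28, 26, 25, 23, 20, 19, 16, 14, 12, 11, 10, 9.
  31 → bin 1 (new)  [load 31/32]
  28 → bin 2 (new)  [load 28/32]
  28 → bin 3 (new)  [load 28/32]
  26 → bin 4 (new)  [load 26/32]
  25 → bin 5 (new)  [load 25/32]
  23 → bin 6 (new)  [load 23/32]
  20 → bin 7 (new)  [load 20/32]
  19 → bin 8 (new)  [load 19/32]
  16 → bin 9 (new)  [load 16/32]
  14 → bin 9  [load 30/32]
  12 → bin 7  [load 32/32]
  11 → bin 8  [load 30/32]
  10 → bin 10 (new)  [load 10/32]
  9 → bin 6  [load 32/32]
10 bins opened.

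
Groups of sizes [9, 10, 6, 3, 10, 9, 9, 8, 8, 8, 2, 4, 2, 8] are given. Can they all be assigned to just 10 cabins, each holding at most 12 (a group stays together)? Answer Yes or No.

A valid assignment using 10 cabins:
  cabin 1: 10 + 2 = 12
  cabin 2: 10 + 2 = 12
  cabin 3: 9 + 3 = 12
  cabin 4: 9 = 9
  cabin 5: 9 = 9
  cabin 6: 8 + 4 = 12
  cabin 7: 8 = 8
  cabin 8: 8 = 8
  cabin 9: 8 = 8
  cabin 10: 6 = 6
Every load is within 12, so 10 cabins suffice.

Yes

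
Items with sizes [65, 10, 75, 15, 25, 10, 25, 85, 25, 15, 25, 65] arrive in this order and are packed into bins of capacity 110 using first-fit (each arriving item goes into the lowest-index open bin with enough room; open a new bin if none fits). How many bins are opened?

  65 → bin 1 (new)  [load 65/110]
  10 → bin 1  [load 75/110]
  75 → bin 2 (new)  [load 75/110]
  15 → bin 1  [load 90/110]
  25 → bin 2  [load 100/110]
  10 → bin 1  [load 100/110]
  25 → bin 3 (new)  [load 25/110]
  85 → bin 3  [load 110/110]
  25 → bin 4 (new)  [load 25/110]
  15 → bin 4  [load 40/110]
  25 → bin 4  [load 65/110]
  65 → bin 5 (new)  [load 65/110]
5 bins opened.

5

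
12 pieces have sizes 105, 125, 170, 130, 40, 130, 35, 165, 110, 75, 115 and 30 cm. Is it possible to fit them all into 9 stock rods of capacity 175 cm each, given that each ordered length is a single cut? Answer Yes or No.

A valid assignment using 9 stock rods:
  stock rod 1: 170 = 170
  stock rod 2: 165 = 165
  stock rod 3: 130 + 40 = 170
  stock rod 4: 130 + 35 = 165
  stock rod 5: 125 + 30 = 155
  stock rod 6: 115 = 115
  stock rod 7: 110 = 110
  stock rod 8: 105 = 105
  stock rod 9: 75 = 75
Every load is within 175 cm, so 9 stock rods suffice.

Yes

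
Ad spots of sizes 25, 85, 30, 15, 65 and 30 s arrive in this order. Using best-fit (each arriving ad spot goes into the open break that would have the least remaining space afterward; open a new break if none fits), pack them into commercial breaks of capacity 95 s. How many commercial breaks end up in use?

  25 → break 1 (new)  [load 25/95]
  85 → break 2 (new)  [load 85/95]
  30 → break 1  [load 55/95]
  15 → break 1  [load 70/95]
  65 → break 3 (new)  [load 65/95]
  30 → break 3  [load 95/95]
3 commercial breaks opened.

3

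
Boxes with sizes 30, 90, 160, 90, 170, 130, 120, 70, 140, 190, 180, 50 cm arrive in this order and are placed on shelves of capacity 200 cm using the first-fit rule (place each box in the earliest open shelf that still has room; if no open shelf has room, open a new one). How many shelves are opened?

9

  30 → shelf 1 (new)  [load 30/200]
  90 → shelf 1  [load 120/200]
  160 → shelf 2 (new)  [load 160/200]
  90 → shelf 3 (new)  [load 90/200]
  170 → shelf 4 (new)  [load 170/200]
  130 → shelf 5 (new)  [load 130/200]
  120 → shelf 6 (new)  [load 120/200]
  70 → shelf 1  [load 190/200]
  140 → shelf 7 (new)  [load 140/200]
  190 → shelf 8 (new)  [load 190/200]
  180 → shelf 9 (new)  [load 180/200]
  50 → shelf 3  [load 140/200]
9 shelves opened.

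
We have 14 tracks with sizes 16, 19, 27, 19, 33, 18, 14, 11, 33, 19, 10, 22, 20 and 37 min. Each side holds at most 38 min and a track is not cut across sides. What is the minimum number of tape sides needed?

Total = 37 + 33 + 33 + 27 + 22 + 20 + 19 + 19 + 19 + 18 + 16 + 14 + 11 + 10 = 298 min.
Lower bound: ⌈298/38⌉ = 8 tape sides.
A packing using 9 tape sides:
  side 1: 37 = 37
  side 2: 33 = 33
  side 3: 33 = 33
  side 4: 27 + 11 = 38
  side 5: 22 + 16 = 38
  side 6: 20 + 18 = 38
  side 7: 19 + 19 = 38
  side 8: 19 + 14 = 33
  side 9: 10 = 10
No arrangement into 8 tape sides stays within capacity, so 9 is optimal.

9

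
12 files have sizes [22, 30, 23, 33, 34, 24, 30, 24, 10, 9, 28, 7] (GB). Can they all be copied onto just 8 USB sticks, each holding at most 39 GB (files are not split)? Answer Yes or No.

Total = 274 GB; ⌈274/39⌉ = 8.
9 files each exceed half the capacity and cannot share a USB stick, forcing at least 9 USB sticks.
At least 9 USB sticks are required, but only 8 are allowed.

No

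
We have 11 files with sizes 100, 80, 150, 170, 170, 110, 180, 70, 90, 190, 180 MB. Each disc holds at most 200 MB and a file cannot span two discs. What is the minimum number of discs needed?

9

Total = 190 + 180 + 180 + 170 + 170 + 150 + 110 + 100 + 90 + 80 + 70 = 1490 MB.
Lower bound: ⌈1490/200⌉ = 8 discs.
A packing using 9 discs:
  disc 1: 190 = 190
  disc 2: 180 = 180
  disc 3: 180 = 180
  disc 4: 170 = 170
  disc 5: 170 = 170
  disc 6: 150 = 150
  disc 7: 110 + 90 = 200
  disc 8: 100 + 80 = 180
  disc 9: 70 = 70
No arrangement into 8 discs stays within capacity, so 9 is optimal.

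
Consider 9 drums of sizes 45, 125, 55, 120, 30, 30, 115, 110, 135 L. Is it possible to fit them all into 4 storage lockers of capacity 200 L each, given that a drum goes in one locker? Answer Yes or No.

Total = 765 L; ⌈765/200⌉ = 4.
5 drums each exceed half the capacity and cannot share a locker, forcing at least 5 storage lockers.
At least 5 storage lockers are required, but only 4 are allowed.

No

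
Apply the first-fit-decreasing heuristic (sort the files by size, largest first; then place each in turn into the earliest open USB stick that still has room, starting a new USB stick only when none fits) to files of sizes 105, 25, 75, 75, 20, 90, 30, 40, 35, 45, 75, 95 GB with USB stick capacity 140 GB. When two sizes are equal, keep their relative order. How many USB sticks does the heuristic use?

Sorted descending: 105, 95, 90, 75, 75, 75, 45, 40, 35, 30, 25, 20.
  105 → USB stick 1 (new)  [load 105/140]
  95 → USB stick 2 (new)  [load 95/140]
  90 → USB stick 3 (new)  [load 90/140]
  75 → USB stick 4 (new)  [load 75/140]
  75 → USB stick 5 (new)  [load 75/140]
  75 → USB stick 6 (new)  [load 75/140]
  45 → USB stick 2  [load 140/140]
  40 → USB stick 3  [load 130/140]
  35 → USB stick 1  [load 140/140]
  30 → USB stick 4  [load 105/140]
  25 → USB stick 4  [load 130/140]
  20 → USB stick 5  [load 95/140]
6 USB sticks opened.

6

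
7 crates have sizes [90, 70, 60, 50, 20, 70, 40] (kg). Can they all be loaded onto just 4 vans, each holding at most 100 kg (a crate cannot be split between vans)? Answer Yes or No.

Total = 400 kg; ⌈400/100⌉ = 4.
The bound of 4 does not rule out 4, but exhaustive search shows no assignment into 4 vans of capacity 100 kg exists — the minimum is 5.

No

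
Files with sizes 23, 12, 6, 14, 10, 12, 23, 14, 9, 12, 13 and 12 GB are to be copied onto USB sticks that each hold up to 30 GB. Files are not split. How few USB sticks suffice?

7

Total = 23 + 23 + 14 + 14 + 13 + 12 + 12 + 12 + 12 + 10 + 9 + 6 = 160 GB.
Lower bound: ⌈160/30⌉ = 6 USB sticks.
A packing using 7 USB sticks:
  USB stick 1: 23 + 6 = 29
  USB stick 2: 23 = 23
  USB stick 3: 14 + 14 = 28
  USB stick 4: 13 + 12 = 25
  USB stick 5: 12 + 12 = 24
  USB stick 6: 12 + 10 = 22
  USB stick 7: 9 = 9
No arrangement into 6 USB sticks stays within capacity, so 7 is optimal.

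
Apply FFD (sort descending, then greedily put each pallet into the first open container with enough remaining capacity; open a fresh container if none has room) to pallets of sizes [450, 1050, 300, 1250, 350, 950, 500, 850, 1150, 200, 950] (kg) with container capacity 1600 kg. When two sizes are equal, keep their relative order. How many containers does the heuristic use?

6

Sorted descending: 1250, 1150, 1050, 950, 950, 850, 500, 450, 350, 300, 200.
  1250 → container 1 (new)  [load 1250/1600]
  1150 → container 2 (new)  [load 1150/1600]
  1050 → container 3 (new)  [load 1050/1600]
  950 → container 4 (new)  [load 950/1600]
  950 → container 5 (new)  [load 950/1600]
  850 → container 6 (new)  [load 850/1600]
  500 → container 3  [load 1550/1600]
  450 → container 2  [load 1600/1600]
  350 → container 1  [load 1600/1600]
  300 → container 4  [load 1250/1600]
  200 → container 4  [load 1450/1600]
6 containers opened.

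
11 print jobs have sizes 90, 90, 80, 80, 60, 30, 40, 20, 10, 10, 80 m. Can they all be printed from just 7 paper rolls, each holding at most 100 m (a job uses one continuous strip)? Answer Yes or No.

Yes

A valid assignment using 7 paper rolls:
  roll 1: 90 + 10 = 100
  roll 2: 90 + 10 = 100
  roll 3: 80 + 20 = 100
  roll 4: 80 = 80
  roll 5: 80 = 80
  roll 6: 60 + 40 = 100
  roll 7: 30 = 30
Every load is within 100 m, so 7 paper rolls suffice.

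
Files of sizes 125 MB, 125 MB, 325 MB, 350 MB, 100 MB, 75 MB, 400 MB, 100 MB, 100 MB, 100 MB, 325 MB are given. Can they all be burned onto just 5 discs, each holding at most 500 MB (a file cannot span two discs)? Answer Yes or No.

Yes

A valid assignment using 5 discs:
  disc 1: 400 + 100 = 500
  disc 2: 350 + 125 = 475
  disc 3: 325 + 125 = 450
  disc 4: 325 + 100 + 75 = 500
  disc 5: 100 + 100 = 200
Every load is within 500 MB, so 5 discs suffice.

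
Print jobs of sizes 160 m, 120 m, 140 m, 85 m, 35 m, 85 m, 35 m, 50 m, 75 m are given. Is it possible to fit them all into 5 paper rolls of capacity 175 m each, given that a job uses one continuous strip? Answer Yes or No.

Yes

A valid assignment using 5 paper rolls:
  roll 1: 160 = 160
  roll 2: 140 + 35 = 175
  roll 3: 120 + 50 = 170
  roll 4: 85 + 85 = 170
  roll 5: 75 + 35 = 110
Every load is within 175 m, so 5 paper rolls suffice.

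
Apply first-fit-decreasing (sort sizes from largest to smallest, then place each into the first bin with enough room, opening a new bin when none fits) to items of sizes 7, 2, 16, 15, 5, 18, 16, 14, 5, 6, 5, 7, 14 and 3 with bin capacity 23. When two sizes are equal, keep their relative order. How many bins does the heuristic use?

6

Sorted descending: 18, 16, 16, 15, 14, 14, 7, 7, 6, 5, 5, 5, 3, 2.
  18 → bin 1 (new)  [load 18/23]
  16 → bin 2 (new)  [load 16/23]
  16 → bin 3 (new)  [load 16/23]
  15 → bin 4 (new)  [load 15/23]
  14 → bin 5 (new)  [load 14/23]
  14 → bin 6 (new)  [load 14/23]
  7 → bin 2  [load 23/23]
  7 → bin 3  [load 23/23]
  6 → bin 4  [load 21/23]
  5 → bin 1  [load 23/23]
  5 → bin 5  [load 19/23]
  5 → bin 6  [load 19/23]
  3 → bin 5  [load 22/23]
  2 → bin 4  [load 23/23]
6 bins opened.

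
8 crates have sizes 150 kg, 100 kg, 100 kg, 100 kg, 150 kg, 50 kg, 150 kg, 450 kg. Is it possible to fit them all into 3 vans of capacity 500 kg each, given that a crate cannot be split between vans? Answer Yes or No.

A valid assignment using 3 vans:
  van 1: 450 + 50 = 500
  van 2: 150 + 150 + 150 = 450
  van 3: 100 + 100 + 100 = 300
Every load is within 500 kg, so 3 vans suffice.

Yes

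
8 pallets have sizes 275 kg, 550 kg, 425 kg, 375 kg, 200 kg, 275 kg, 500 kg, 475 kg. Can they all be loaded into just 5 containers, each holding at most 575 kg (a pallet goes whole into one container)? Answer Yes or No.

Total = 3075 kg; ⌈3075/575⌉ = 6.
At least 6 containers are required, but only 5 are allowed.

No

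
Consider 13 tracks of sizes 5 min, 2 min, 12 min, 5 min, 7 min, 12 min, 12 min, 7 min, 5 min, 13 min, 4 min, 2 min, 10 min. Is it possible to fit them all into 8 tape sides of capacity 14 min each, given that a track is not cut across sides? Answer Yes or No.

Yes

A valid assignment using 8 tape sides:
  side 1: 13 = 13
  side 2: 12 + 2 = 14
  side 3: 12 + 2 = 14
  side 4: 12 = 12
  side 5: 10 + 4 = 14
  side 6: 7 + 7 = 14
  side 7: 5 + 5 = 10
  side 8: 5 = 5
Every load is within 14 min, so 8 tape sides suffice.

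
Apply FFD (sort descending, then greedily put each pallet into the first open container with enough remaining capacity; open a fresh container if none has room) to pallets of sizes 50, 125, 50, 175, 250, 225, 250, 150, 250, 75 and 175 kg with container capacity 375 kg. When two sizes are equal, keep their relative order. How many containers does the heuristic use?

5

Sorted descending: 250, 250, 250, 225, 175, 175, 150, 125, 75, 50, 50.
  250 → container 1 (new)  [load 250/375]
  250 → container 2 (new)  [load 250/375]
  250 → container 3 (new)  [load 250/375]
  225 → container 4 (new)  [load 225/375]
  175 → container 5 (new)  [load 175/375]
  175 → container 5  [load 350/375]
  150 → container 4  [load 375/375]
  125 → container 1  [load 375/375]
  75 → container 2  [load 325/375]
  50 → container 2  [load 375/375]
  50 → container 3  [load 300/375]
5 containers opened.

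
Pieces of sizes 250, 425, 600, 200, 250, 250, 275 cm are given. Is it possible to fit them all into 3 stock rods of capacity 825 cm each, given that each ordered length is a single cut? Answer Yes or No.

A valid assignment using 3 stock rods:
  stock rod 1: 600 + 200 = 800
  stock rod 2: 425 + 275 = 700
  stock rod 3: 250 + 250 + 250 = 750
Every load is within 825 cm, so 3 stock rods suffice.

Yes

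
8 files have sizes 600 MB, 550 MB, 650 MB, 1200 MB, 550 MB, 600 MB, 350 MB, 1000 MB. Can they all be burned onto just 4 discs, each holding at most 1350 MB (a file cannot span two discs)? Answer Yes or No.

Total = 5500 MB; ⌈5500/1350⌉ = 5.
At least 5 discs are required, but only 4 are allowed.

No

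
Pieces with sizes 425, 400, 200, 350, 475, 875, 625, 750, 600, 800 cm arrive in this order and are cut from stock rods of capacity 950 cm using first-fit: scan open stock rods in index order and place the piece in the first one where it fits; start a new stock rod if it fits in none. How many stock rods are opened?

8

  425 → stock rod 1 (new)  [load 425/950]
  400 → stock rod 1  [load 825/950]
  200 → stock rod 2 (new)  [load 200/950]
  350 → stock rod 2  [load 550/950]
  475 → stock rod 3 (new)  [load 475/950]
  875 → stock rod 4 (new)  [load 875/950]
  625 → stock rod 5 (new)  [load 625/950]
  750 → stock rod 6 (new)  [load 750/950]
  600 → stock rod 7 (new)  [load 600/950]
  800 → stock rod 8 (new)  [load 800/950]
8 stock rods opened.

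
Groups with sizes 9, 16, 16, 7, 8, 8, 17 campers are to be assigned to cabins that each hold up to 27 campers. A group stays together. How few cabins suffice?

4

Total = 17 + 16 + 16 + 9 + 8 + 8 + 7 = 81 campers.
Lower bound: ⌈81/27⌉ = 3 cabins.
A packing using 4 cabins:
  cabin 1: 17 + 9 = 26
  cabin 2: 16 + 8 = 24
  cabin 3: 16 + 8 = 24
  cabin 4: 7 = 7
No arrangement into 3 cabins stays within capacity, so 4 is optimal.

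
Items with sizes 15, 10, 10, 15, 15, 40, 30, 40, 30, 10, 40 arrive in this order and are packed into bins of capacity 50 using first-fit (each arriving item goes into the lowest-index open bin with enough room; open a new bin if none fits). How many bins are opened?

6

  15 → bin 1 (new)  [load 15/50]
  10 → bin 1  [load 25/50]
  10 → bin 1  [load 35/50]
  15 → bin 1  [load 50/50]
  15 → bin 2 (new)  [load 15/50]
  40 → bin 3 (new)  [load 40/50]
  30 → bin 2  [load 45/50]
  40 → bin 4 (new)  [load 40/50]
  30 → bin 5 (new)  [load 30/50]
  10 → bin 3  [load 50/50]
  40 → bin 6 (new)  [load 40/50]
6 bins opened.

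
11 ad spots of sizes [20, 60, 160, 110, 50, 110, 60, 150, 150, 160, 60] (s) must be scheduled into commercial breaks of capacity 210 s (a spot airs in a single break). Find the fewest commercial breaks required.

Total = 160 + 160 + 150 + 150 + 110 + 110 + 60 + 60 + 60 + 50 + 20 = 1090 s.
Lower bound: ⌈1090/210⌉ = 6 commercial breaks.
A packing using 6 commercial breaks:
  break 1: 160 + 50 = 210
  break 2: 160 + 20 = 180
  break 3: 150 + 60 = 210
  break 4: 150 + 60 = 210
  break 5: 110 + 60 = 170
  break 6: 110 = 110
This matches the lower bound, so 6 is optimal.

6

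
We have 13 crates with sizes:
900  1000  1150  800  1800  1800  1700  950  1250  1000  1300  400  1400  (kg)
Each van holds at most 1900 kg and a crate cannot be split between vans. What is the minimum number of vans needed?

10

Total = 1800 + 1800 + 1700 + 1400 + 1300 + 1250 + 1150 + 1000 + 1000 + 950 + 900 + 800 + 400 = 15450 kg.
Lower bound: ⌈15450/1900⌉ = 9 vans.
A packing using 10 vans:
  van 1: 1800 = 1800
  van 2: 1800 = 1800
  van 3: 1700 = 1700
  van 4: 1400 + 400 = 1800
  van 5: 1300 = 1300
  van 6: 1250 = 1250
  van 7: 1150 = 1150
  van 8: 1000 + 900 = 1900
  van 9: 1000 + 800 = 1800
  van 10: 950 = 950
No arrangement into 9 vans stays within capacity, so 10 is optimal.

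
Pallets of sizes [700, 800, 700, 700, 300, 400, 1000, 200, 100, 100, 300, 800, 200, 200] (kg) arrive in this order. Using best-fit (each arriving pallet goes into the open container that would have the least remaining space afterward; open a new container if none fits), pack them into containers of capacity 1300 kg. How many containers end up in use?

6

  700 → container 1 (new)  [load 700/1300]
  800 → container 2 (new)  [load 800/1300]
  700 → container 3 (new)  [load 700/1300]
  700 → container 4 (new)  [load 700/1300]
  300 → container 2  [load 1100/1300]
  400 → container 1  [load 1100/1300]
  1000 → container 5 (new)  [load 1000/1300]
  200 → container 1  [load 1300/1300]
  100 → container 2  [load 1200/1300]
  100 → container 2  [load 1300/1300]
  300 → container 5  [load 1300/1300]
  800 → container 6 (new)  [load 800/1300]
  200 → container 6  [load 1000/1300]
  200 → container 6  [load 1200/1300]
6 containers opened.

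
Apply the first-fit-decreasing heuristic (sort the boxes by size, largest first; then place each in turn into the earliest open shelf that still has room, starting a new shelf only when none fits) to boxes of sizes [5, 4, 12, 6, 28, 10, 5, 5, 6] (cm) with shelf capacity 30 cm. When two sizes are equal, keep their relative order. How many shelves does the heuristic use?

3

Sorted descending: 28, 12, 10, 6, 6, 5, 5, 5, 4.
  28 → shelf 1 (new)  [load 28/30]
  12 → shelf 2 (new)  [load 12/30]
  10 → shelf 2  [load 22/30]
  6 → shelf 2  [load 28/30]
  6 → shelf 3 (new)  [load 6/30]
  5 → shelf 3  [load 11/30]
  5 → shelf 3  [load 16/30]
  5 → shelf 3  [load 21/30]
  4 → shelf 3  [load 25/30]
3 shelves opened.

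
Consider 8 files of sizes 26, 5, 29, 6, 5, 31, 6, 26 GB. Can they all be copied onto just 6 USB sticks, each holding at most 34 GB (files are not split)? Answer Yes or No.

Yes

A valid assignment using 5 USB sticks:
  USB stick 1: 31 = 31
  USB stick 2: 29 + 5 = 34
  USB stick 3: 26 + 6 = 32
  USB stick 4: 26 + 6 = 32
  USB stick 5: 5 = 5
That uses only 5 ≤ 6, so 6 USB sticks are enough.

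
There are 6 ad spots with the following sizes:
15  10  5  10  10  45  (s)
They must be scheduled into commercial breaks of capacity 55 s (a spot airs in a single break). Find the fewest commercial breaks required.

Total = 45 + 15 + 10 + 10 + 10 + 5 = 95 s.
Lower bound: ⌈95/55⌉ = 2 commercial breaks.
A packing using 2 commercial breaks:
  break 1: 45 + 10 = 55
  break 2: 15 + 10 + 10 + 5 = 40
This matches the lower bound, so 2 is optimal.

2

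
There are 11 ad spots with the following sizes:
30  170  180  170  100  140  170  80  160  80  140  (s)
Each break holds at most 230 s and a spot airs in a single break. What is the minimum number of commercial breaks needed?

8

Total = 180 + 170 + 170 + 170 + 160 + 140 + 140 + 100 + 80 + 80 + 30 = 1420 s.
Lower bound: ⌈1420/230⌉ = 7 commercial breaks.
A packing using 8 commercial breaks:
  break 1: 180 + 30 = 210
  break 2: 170 = 170
  break 3: 170 = 170
  break 4: 170 = 170
  break 5: 160 = 160
  break 6: 140 + 80 = 220
  break 7: 140 + 80 = 220
  break 8: 100 = 100
No arrangement into 7 commercial breaks stays within capacity, so 8 is optimal.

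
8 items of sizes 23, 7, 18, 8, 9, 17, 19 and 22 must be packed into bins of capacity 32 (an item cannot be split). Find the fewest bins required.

5

Total = 23 + 22 + 19 + 18 + 17 + 9 + 8 + 7 = 123.
Lower bound: ⌈123/32⌉ = 4 bins.
Also, 5 items each exceed 16, and no two of those can share a bin, so at least 5 bins are needed.
A packing using 5 bins:
  bin 1: 23 + 9 = 32
  bin 2: 22 + 8 = 30
  bin 3: 19 + 7 = 26
  bin 4: 18 = 18
  bin 5: 17 = 17
This matches the lower bound, so 5 is optimal.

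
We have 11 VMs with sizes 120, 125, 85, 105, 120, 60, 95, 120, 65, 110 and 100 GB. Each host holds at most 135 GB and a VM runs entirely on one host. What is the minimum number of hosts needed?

10

Total = 125 + 120 + 120 + 120 + 110 + 105 + 100 + 95 + 85 + 65 + 60 = 1105 GB.
Lower bound: ⌈1105/135⌉ = 9 hosts.
A packing using 10 hosts:
  host 1: 125 = 125
  host 2: 120 = 120
  host 3: 120 = 120
  host 4: 120 = 120
  host 5: 110 = 110
  host 6: 105 = 105
  host 7: 100 = 100
  host 8: 95 = 95
  host 9: 85 = 85
  host 10: 65 + 60 = 125
No arrangement into 9 hosts stays within capacity, so 10 is optimal.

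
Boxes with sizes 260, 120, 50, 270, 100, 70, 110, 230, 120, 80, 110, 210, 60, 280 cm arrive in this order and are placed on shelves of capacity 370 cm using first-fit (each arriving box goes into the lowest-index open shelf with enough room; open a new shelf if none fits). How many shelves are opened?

  260 → shelf 1 (new)  [load 260/370]
  120 → shelf 2 (new)  [load 120/370]
  50 → shelf 1  [load 310/370]
  270 → shelf 3 (new)  [load 270/370]
  100 → shelf 2  [load 220/370]
  70 → shelf 2  [load 290/370]
  110 → shelf 4 (new)  [load 110/370]
  230 → shelf 4  [load 340/370]
  120 → shelf 5 (new)  [load 120/370]
  80 → shelf 2  [load 370/370]
  110 → shelf 5  [load 230/370]
  210 → shelf 6 (new)  [load 210/370]
  60 → shelf 1  [load 370/370]
  280 → shelf 7 (new)  [load 280/370]
7 shelves opened.

7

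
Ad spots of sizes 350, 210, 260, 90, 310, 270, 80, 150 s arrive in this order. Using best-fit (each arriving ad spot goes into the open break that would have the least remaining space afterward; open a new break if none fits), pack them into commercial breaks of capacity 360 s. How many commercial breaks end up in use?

  350 → break 1 (new)  [load 350/360]
  210 → break 2 (new)  [load 210/360]
  260 → break 3 (new)  [load 260/360]
  90 → break 3  [load 350/360]
  310 → break 4 (new)  [load 310/360]
  270 → break 5 (new)  [load 270/360]
  80 → break 5  [load 350/360]
  150 → break 2  [load 360/360]
5 commercial breaks opened.

5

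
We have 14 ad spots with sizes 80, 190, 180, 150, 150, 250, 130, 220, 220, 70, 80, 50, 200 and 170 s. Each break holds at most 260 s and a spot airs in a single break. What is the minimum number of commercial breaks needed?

10

Total = 250 + 220 + 220 + 200 + 190 + 180 + 170 + 150 + 150 + 130 + 80 + 80 + 70 + 50 = 2140 s.
Lower bound: ⌈2140/260⌉ = 9 commercial breaks.
A packing using 10 commercial breaks:
  break 1: 250 = 250
  break 2: 220 = 220
  break 3: 220 = 220
  break 4: 200 + 50 = 250
  break 5: 190 + 70 = 260
  break 6: 180 + 80 = 260
  break 7: 170 + 80 = 250
  break 8: 150 = 150
  break 9: 150 = 150
  break 10: 130 = 130
No arrangement into 9 commercial breaks stays within capacity, so 10 is optimal.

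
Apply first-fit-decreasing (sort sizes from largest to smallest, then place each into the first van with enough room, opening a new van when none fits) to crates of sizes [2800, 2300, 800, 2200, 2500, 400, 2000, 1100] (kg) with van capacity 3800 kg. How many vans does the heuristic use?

5

Sorted descending: 2800, 2500, 2300, 2200, 2000, 1100, 800, 400.
  2800 → van 1 (new)  [load 2800/3800]
  2500 → van 2 (new)  [load 2500/3800]
  2300 → van 3 (new)  [load 2300/3800]
  2200 → van 4 (new)  [load 2200/3800]
  2000 → van 5 (new)  [load 2000/3800]
  1100 → van 2  [load 3600/3800]
  800 → van 1  [load 3600/3800]
  400 → van 3  [load 2700/3800]
5 vans opened.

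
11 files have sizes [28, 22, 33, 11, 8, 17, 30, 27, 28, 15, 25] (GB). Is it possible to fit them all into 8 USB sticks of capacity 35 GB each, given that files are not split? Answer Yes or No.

A valid assignment using 8 USB sticks:
  USB stick 1: 33 = 33
  USB stick 2: 30 = 30
  USB stick 3: 28 = 28
  USB stick 4: 28 = 28
  USB stick 5: 27 + 8 = 35
  USB stick 6: 25 = 25
  USB stick 7: 22 + 11 = 33
  USB stick 8: 17 + 15 = 32
Every load is within 35 GB, so 8 USB sticks suffice.

Yes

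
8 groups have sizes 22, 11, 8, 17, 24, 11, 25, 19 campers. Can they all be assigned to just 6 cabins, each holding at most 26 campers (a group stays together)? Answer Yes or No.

A valid assignment using 6 cabins:
  cabin 1: 25 = 25
  cabin 2: 24 = 24
  cabin 3: 22 = 22
  cabin 4: 19 = 19
  cabin 5: 17 + 8 = 25
  cabin 6: 11 + 11 = 22
Every load is within 26 campers, so 6 cabins suffice.

Yes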